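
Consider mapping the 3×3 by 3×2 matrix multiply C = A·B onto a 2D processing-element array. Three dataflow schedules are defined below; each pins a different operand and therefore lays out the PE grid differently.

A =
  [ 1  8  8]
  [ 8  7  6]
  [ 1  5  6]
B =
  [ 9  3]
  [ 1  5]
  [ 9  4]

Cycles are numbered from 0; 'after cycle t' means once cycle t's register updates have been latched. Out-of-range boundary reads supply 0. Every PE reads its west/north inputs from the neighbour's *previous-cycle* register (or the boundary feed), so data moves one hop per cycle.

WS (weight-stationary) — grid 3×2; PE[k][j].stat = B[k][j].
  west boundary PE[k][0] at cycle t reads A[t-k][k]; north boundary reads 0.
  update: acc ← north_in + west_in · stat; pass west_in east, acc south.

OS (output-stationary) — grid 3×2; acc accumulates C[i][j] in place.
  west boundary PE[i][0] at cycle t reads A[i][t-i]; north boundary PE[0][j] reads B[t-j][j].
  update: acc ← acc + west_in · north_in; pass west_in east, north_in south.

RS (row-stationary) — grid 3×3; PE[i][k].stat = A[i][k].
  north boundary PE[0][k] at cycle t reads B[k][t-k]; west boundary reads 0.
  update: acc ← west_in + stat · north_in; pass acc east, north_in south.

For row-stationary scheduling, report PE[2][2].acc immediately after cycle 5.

PE[2][2].acc = 52

RS 3×3: PE[2][2] cycle-by-cycle (with neighbour feeds):
  0: (1,2).acc=0  regs=<0,0>
  0: (2,1).acc=0  regs=<0,0>
  0: (2,2).acc=0  regs=<0,0>
  1: (1,2).acc=0  regs=<0,0>
  1: (2,1).acc=0  regs=<0,0>
  1: (2,2).acc=0  regs=<0,0>
  2: (1,2).acc=0  regs=<0,0>
  2: (2,1).acc=0  regs=<0,0>
  2: (2,2).acc=0  regs=<0,0>
  3: (1,2).acc=133  regs=<133,9>
  3: (2,1).acc=14  regs=<14,1>
  3: (2,2).acc=0  regs=<0,0>
  4: (1,2).acc=83  regs=<83,4>
  4: (2,1).acc=28  regs=<28,5>
  4: (2,2).acc=68  regs=<68,9>
  5: (1,2).acc=0  regs=<0,0>
  5: (2,1).acc=0  regs=<0,0>
  5: (2,2).acc=52  regs=<52,4>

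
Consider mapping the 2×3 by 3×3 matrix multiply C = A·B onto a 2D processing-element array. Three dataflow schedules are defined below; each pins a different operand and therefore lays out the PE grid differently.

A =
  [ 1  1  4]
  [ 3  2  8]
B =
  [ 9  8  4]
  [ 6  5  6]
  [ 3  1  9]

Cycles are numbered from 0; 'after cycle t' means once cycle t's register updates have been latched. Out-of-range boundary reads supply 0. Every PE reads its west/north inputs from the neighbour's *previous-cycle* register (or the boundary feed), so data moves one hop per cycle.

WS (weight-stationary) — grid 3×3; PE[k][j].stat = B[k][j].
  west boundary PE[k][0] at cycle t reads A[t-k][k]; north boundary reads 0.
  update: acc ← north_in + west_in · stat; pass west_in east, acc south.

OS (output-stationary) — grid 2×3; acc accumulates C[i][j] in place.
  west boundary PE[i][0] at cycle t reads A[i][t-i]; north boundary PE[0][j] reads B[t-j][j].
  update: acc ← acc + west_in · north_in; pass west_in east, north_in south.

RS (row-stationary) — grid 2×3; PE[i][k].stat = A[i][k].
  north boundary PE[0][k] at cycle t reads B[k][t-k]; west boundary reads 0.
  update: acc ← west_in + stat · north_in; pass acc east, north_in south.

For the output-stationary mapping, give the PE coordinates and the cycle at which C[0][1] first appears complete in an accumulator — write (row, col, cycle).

Under OS, C[0][1] lands at PE[0][1]:
  c0 r0c1: 0 / 0 / 0
  c1 r0c1: 8 / 1 / 8
  c2 r0c1: 13 / 1 / 5
  c3 r0c1: 17 / 4 / 1

(row, col, cycle) = (0, 1, 3)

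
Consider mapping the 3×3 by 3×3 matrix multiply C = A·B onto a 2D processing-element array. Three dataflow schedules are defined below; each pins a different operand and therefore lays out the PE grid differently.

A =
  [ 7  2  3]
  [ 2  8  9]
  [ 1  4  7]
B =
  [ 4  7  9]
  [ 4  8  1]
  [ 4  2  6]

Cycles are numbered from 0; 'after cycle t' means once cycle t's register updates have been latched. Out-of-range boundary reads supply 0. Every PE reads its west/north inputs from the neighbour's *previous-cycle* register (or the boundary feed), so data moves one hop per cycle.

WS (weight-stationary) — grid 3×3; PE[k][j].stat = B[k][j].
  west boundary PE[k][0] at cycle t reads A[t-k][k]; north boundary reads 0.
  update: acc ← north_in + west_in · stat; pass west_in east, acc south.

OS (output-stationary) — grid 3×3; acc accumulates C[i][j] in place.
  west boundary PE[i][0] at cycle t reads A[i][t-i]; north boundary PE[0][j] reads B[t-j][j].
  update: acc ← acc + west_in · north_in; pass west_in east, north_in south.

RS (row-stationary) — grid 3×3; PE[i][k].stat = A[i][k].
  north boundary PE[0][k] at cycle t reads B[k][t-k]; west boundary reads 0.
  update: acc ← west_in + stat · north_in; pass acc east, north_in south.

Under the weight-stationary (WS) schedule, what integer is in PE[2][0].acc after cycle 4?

PE[2][0].acc = 48

WS on a 3×3 grid — tracing PE[2][0] and its feeders:
  after 0 — PE[1][0] acc=0, pass-E 0, pass-S 0
  after 0 — PE[2][0] acc=0, pass-E 0, pass-S 0
  after 1 — PE[1][0] acc=36, pass-E 2, pass-S 36
  after 1 — PE[2][0] acc=0, pass-E 0, pass-S 0
  after 2 — PE[1][0] acc=40, pass-E 8, pass-S 40
  after 2 — PE[2][0] acc=48, pass-E 3, pass-S 48
  after 3 — PE[1][0] acc=20, pass-E 4, pass-S 20
  after 3 — PE[2][0] acc=76, pass-E 9, pass-S 76
  after 4 — PE[1][0] acc=0, pass-E 0, pass-S 0
  after 4 — PE[2][0] acc=48, pass-E 7, pass-S 48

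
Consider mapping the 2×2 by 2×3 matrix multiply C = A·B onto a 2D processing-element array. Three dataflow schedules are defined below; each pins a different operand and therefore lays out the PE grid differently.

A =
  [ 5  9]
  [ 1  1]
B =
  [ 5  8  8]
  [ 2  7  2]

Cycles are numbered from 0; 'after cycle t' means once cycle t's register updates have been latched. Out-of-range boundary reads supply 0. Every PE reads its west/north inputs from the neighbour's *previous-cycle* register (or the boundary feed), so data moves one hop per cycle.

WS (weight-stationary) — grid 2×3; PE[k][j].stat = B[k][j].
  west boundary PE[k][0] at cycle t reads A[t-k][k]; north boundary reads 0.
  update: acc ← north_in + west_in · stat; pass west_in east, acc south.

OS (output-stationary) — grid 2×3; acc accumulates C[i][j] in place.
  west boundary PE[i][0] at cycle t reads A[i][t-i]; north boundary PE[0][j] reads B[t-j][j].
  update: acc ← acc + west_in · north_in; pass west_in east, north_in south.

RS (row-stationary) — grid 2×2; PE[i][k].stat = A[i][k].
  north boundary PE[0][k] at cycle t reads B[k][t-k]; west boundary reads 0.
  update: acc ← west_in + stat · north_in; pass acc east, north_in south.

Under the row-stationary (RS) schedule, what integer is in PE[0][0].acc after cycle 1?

RS (2×2). Following PE[0][0] plus its west/north inputs:
  c0 r0c0: 25 / 25 / 5
  c1 r0c0: 40 / 40 / 8

PE[0][0].acc = 40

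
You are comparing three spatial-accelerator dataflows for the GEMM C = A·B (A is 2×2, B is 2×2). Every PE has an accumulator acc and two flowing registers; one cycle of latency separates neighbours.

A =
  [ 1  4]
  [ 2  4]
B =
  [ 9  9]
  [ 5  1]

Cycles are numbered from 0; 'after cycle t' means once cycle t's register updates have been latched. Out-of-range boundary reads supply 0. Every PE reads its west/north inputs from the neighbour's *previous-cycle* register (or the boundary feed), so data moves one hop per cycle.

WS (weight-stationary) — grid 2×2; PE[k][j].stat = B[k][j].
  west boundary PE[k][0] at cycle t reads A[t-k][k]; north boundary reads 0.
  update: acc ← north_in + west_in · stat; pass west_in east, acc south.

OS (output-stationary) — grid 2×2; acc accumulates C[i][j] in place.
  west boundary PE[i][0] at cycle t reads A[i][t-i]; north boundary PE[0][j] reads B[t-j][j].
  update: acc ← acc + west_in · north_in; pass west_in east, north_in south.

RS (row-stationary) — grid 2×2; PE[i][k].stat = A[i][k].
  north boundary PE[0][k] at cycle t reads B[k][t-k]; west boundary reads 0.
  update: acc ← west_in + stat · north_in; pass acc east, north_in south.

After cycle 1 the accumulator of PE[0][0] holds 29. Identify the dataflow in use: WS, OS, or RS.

Under WS (2×2), PE[0][0]:
  t=0 PE[0][0]: acc=9 h=1 v=9
  t=1 PE[0][0]: acc=18 h=2 v=18
Under OS (2×2), PE[0][0]:
  t=0 PE[0][0]: acc=9 h=1 v=9
  t=1 PE[0][0]: acc=29 h=4 v=5
Under RS (2×2), PE[0][0]:
  t=0 PE[0][0]: acc=9 h=9 v=9
  t=1 PE[0][0]: acc=9 h=9 v=9

dataflow = OS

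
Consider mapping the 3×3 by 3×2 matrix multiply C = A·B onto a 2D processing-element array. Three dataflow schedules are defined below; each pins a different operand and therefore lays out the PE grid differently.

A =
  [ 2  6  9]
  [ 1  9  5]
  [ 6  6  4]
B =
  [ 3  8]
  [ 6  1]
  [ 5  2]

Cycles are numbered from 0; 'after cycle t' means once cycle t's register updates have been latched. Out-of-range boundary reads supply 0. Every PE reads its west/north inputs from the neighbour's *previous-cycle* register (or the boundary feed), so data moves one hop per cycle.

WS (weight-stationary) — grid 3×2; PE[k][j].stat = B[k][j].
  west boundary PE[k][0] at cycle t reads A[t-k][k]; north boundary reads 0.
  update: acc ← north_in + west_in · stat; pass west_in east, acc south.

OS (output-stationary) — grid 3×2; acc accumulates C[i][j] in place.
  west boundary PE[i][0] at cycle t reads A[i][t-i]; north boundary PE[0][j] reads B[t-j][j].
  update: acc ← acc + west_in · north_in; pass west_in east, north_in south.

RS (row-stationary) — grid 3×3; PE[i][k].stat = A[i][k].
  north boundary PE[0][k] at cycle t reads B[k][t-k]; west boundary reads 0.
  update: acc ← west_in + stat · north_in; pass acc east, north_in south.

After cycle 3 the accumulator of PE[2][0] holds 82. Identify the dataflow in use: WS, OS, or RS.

dataflow = WS

— WS: 3×2; PE[2][0] trace:
  step 0 · PE2,0: acc=0; fwd→0 fwd↓0
  step 1 · PE2,0: acc=0; fwd→0 fwd↓0
  step 2 · PE2,0: acc=87; fwd→9 fwd↓87
  step 3 · PE2,0: acc=82; fwd→5 fwd↓82
— OS: 3×2; PE[2][0] trace:
  step 0 · PE2,0: acc=0; fwd→0 fwd↓0
  step 1 · PE2,0: acc=0; fwd→0 fwd↓0
  step 2 · PE2,0: acc=18; fwd→6 fwd↓3
  step 3 · PE2,0: acc=54; fwd→6 fwd↓6
— RS: 3×3; PE[2][0] trace:
  step 0 · PE2,0: acc=0; fwd→0 fwd↓0
  step 1 · PE2,0: acc=0; fwd→0 fwd↓0
  step 2 · PE2,0: acc=18; fwd→18 fwd↓3
  step 3 · PE2,0: acc=48; fwd→48 fwd↓8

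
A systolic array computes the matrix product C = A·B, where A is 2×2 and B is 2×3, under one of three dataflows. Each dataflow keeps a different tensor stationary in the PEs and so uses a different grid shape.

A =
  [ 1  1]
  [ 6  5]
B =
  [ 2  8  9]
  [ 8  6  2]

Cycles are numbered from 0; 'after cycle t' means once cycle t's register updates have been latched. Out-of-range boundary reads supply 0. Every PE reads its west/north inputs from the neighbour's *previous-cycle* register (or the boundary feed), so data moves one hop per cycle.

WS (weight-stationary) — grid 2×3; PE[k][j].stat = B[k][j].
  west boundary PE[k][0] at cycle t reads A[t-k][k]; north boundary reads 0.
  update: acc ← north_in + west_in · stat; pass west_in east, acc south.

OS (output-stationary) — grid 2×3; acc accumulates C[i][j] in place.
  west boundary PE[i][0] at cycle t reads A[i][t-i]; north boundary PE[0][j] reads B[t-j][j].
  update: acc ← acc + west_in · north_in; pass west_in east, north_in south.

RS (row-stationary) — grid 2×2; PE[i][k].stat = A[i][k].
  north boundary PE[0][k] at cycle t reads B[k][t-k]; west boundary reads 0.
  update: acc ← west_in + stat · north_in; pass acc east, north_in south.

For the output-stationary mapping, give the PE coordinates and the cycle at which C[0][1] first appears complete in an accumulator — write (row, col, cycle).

Under OS, C[0][1] lands at PE[0][1]:
  after 0 — PE[0][1] acc=0, pass-E 0, pass-S 0
  after 1 — PE[0][1] acc=8, pass-E 1, pass-S 8
  after 2 — PE[0][1] acc=14, pass-E 1, pass-S 6

(row, col, cycle) = (0, 1, 2)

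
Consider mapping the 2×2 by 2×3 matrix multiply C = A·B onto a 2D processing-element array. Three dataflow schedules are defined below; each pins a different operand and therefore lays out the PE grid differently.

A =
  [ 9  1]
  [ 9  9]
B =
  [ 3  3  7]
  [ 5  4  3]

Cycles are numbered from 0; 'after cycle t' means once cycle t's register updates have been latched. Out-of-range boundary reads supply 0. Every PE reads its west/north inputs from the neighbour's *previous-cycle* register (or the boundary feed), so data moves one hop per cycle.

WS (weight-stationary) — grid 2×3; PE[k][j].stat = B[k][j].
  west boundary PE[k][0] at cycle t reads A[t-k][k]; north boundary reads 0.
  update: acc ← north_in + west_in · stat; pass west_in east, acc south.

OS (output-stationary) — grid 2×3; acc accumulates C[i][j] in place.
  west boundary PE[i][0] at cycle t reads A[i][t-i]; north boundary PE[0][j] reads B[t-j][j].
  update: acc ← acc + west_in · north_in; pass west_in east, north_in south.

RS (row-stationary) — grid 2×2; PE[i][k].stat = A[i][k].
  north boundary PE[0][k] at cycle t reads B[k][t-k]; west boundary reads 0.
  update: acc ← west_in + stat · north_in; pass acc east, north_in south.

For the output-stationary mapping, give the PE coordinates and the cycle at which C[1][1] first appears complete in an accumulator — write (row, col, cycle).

Under OS, C[1][1] lands at PE[1][1]:
  [0] (1,1) acc=0 (h:0 v:0)
  [1] (1,1) acc=0 (h:0 v:0)
  [2] (1,1) acc=27 (h:9 v:3)
  [3] (1,1) acc=63 (h:9 v:4)

(row, col, cycle) = (1, 1, 3)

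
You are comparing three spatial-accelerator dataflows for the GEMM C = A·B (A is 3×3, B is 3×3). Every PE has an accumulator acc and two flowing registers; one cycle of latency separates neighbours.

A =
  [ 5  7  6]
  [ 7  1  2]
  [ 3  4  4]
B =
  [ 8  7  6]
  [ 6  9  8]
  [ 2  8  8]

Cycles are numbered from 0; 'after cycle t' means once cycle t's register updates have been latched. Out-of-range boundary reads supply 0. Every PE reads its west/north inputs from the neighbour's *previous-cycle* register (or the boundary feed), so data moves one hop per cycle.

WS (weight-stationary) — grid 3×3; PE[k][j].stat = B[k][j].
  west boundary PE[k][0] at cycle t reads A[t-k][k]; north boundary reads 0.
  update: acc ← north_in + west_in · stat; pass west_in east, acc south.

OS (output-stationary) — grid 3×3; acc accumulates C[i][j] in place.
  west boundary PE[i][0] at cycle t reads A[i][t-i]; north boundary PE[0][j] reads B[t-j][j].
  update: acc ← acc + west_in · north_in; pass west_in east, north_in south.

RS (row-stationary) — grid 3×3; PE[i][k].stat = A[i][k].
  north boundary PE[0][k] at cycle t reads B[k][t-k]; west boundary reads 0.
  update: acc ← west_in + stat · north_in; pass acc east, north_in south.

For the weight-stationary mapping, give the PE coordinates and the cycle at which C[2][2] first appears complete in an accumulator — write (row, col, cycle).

WS — PE[2][2] is where C[2][2] collects:
  c0 r2c2: 0 / 0 / 0
  c1 r2c2: 0 / 0 / 0
  c2 r2c2: 0 / 0 / 0
  c3 r2c2: 0 / 0 / 0
  c4 r2c2: 134 / 6 / 134
  c5 r2c2: 66 / 2 / 66
  c6 r2c2: 82 / 4 / 82

(row, col, cycle) = (2, 2, 6)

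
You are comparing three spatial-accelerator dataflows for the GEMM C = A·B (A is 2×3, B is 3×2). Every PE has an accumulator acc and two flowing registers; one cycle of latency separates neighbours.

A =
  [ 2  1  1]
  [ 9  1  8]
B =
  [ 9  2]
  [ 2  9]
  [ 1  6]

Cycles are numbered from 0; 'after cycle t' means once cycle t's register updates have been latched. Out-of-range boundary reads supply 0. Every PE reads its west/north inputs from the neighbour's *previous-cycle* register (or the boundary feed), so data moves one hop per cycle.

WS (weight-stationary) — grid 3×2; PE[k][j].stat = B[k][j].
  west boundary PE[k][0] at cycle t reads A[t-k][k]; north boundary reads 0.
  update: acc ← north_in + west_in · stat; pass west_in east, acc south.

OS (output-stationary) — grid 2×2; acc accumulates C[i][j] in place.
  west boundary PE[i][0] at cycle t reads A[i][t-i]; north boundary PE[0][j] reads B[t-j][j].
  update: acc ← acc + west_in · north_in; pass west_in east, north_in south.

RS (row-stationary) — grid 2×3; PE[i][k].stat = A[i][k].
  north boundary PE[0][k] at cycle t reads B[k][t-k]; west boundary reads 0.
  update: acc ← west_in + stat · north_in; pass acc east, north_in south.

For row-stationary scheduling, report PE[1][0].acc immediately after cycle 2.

PE[1][0].acc = 18

RS 2×3: PE[1][0] cycle-by-cycle (with neighbour feeds):
  after 0 — PE[0][0] acc=18, pass-E 18, pass-S 9
  after 0 — PE[1][0] acc=0, pass-E 0, pass-S 0
  after 1 — PE[0][0] acc=4, pass-E 4, pass-S 2
  after 1 — PE[1][0] acc=81, pass-E 81, pass-S 9
  after 2 — PE[0][0] acc=0, pass-E 0, pass-S 0
  after 2 — PE[1][0] acc=18, pass-E 18, pass-S 2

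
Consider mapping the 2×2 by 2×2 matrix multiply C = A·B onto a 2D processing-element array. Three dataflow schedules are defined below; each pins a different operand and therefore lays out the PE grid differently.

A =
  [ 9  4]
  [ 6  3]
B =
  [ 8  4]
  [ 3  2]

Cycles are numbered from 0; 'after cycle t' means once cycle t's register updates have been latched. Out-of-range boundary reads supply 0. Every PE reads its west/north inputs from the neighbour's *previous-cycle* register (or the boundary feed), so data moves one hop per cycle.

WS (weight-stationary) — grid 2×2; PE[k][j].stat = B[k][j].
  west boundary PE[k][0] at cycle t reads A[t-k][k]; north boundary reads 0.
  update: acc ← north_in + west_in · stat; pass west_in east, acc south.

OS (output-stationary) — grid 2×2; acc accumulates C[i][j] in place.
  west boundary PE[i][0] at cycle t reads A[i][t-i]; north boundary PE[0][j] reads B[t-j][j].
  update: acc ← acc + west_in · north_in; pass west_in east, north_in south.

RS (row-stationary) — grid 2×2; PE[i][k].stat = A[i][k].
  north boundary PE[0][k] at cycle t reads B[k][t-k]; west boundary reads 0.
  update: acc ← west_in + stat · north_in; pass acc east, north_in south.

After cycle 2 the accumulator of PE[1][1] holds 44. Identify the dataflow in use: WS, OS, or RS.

Under WS (2×2), PE[1][1]:
  0: (1,1).acc=0  regs=<0,0>
  1: (1,1).acc=0  regs=<0,0>
  2: (1,1).acc=44  regs=<4,44>
Under OS (2×2), PE[1][1]:
  0: (1,1).acc=0  regs=<0,0>
  1: (1,1).acc=0  regs=<0,0>
  2: (1,1).acc=24  regs=<6,4>
Under RS (2×2), PE[1][1]:
  0: (1,1).acc=0  regs=<0,0>
  1: (1,1).acc=0  regs=<0,0>
  2: (1,1).acc=57  regs=<57,3>

dataflow = WS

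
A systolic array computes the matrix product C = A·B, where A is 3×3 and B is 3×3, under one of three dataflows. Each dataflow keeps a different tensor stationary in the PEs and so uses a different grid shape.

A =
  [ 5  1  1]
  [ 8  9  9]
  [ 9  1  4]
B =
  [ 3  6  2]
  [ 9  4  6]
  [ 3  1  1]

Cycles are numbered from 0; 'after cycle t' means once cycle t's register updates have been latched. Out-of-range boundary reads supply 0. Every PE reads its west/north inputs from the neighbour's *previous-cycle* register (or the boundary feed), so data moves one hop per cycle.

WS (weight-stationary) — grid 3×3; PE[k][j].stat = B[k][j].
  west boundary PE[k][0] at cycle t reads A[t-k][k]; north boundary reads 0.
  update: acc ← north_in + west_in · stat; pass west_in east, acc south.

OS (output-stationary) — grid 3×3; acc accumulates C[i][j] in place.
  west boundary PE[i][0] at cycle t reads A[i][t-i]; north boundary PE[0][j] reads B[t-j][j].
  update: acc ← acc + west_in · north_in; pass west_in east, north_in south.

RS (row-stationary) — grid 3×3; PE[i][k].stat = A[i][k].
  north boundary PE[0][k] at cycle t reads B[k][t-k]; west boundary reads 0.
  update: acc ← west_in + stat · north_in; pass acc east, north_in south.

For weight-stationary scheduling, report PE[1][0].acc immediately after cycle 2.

Tracing WS — 3×3 array, target PE[1][0]:
  0: (0,0).acc=15  regs=<5,15>
  0: (1,0).acc=0  regs=<0,0>
  1: (0,0).acc=24  regs=<8,24>
  1: (1,0).acc=24  regs=<1,24>
  2: (0,0).acc=27  regs=<9,27>
  2: (1,0).acc=105  regs=<9,105>

PE[1][0].acc = 105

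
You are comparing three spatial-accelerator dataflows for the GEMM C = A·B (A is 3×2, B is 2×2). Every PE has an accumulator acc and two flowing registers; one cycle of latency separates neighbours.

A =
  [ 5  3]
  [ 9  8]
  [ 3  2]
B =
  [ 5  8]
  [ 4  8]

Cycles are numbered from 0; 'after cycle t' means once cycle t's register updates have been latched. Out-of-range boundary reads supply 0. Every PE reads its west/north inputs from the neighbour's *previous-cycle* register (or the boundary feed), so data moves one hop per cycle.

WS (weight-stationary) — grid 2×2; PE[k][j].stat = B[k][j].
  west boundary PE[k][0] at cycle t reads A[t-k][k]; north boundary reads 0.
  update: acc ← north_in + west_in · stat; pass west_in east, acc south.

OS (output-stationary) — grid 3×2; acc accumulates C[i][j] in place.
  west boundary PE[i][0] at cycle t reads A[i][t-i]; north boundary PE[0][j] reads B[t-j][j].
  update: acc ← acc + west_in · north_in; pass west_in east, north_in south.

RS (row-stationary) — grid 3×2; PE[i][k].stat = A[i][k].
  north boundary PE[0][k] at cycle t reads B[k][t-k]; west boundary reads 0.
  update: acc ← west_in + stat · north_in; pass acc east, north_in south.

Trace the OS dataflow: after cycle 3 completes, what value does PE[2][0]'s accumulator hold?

OS on a 3×2 grid — tracing PE[2][0] and its feeders:
  step 0 · PE1,0: acc=0; fwd→0 fwd↓0
  step 0 · PE2,0: acc=0; fwd→0 fwd↓0
  step 1 · PE1,0: acc=45; fwd→9 fwd↓5
  step 1 · PE2,0: acc=0; fwd→0 fwd↓0
  step 2 · PE1,0: acc=77; fwd→8 fwd↓4
  step 2 · PE2,0: acc=15; fwd→3 fwd↓5
  step 3 · PE1,0: acc=77; fwd→0 fwd↓0
  step 3 · PE2,0: acc=23; fwd→2 fwd↓4

PE[2][0].acc = 23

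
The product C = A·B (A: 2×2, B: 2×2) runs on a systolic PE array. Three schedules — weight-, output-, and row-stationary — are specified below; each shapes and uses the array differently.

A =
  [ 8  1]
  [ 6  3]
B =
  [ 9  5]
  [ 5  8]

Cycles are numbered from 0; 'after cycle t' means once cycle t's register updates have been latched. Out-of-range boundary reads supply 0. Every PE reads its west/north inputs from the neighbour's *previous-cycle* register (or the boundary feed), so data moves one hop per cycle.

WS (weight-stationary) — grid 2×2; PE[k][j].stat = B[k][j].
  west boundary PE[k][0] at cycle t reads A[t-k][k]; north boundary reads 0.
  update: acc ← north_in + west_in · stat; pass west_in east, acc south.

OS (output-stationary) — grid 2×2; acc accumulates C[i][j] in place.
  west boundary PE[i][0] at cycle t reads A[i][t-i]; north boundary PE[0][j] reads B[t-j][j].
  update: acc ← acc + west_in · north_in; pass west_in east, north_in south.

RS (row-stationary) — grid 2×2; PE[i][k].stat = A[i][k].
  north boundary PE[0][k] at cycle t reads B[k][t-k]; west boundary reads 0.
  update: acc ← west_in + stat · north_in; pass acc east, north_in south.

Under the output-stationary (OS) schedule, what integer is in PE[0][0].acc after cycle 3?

Tracing OS — 2×2 array, target PE[0][0]:
  after 0 — PE[0][0] acc=72, pass-E 8, pass-S 9
  after 1 — PE[0][0] acc=77, pass-E 1, pass-S 5
  after 2 — PE[0][0] acc=77, pass-E 0, pass-S 0
  after 3 — PE[0][0] acc=77, pass-E 0, pass-S 0

PE[0][0].acc = 77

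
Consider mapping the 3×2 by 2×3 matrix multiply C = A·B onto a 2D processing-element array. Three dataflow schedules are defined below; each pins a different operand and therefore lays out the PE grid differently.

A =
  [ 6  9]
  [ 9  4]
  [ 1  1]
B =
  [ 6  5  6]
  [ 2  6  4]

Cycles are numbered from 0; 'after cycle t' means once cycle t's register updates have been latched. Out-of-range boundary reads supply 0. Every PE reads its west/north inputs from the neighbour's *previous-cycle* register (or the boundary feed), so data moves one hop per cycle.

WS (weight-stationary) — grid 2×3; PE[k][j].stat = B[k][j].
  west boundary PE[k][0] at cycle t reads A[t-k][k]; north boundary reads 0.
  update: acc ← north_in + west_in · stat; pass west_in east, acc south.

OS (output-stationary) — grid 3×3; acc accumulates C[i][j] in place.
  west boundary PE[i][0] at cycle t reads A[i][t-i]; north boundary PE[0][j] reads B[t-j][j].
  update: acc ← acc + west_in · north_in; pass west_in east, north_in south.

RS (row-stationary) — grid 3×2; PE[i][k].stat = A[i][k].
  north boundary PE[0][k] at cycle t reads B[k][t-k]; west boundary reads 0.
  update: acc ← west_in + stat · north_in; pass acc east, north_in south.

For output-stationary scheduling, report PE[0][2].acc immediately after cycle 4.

OS (3×3). Following PE[0][2] plus its west/north inputs:
  0: (0,1).acc=0  regs=<0,0>
  0: (0,2).acc=0  regs=<0,0>
  1: (0,1).acc=30  regs=<6,5>
  1: (0,2).acc=0  regs=<0,0>
  2: (0,1).acc=84  regs=<9,6>
  2: (0,2).acc=36  regs=<6,6>
  3: (0,1).acc=84  regs=<0,0>
  3: (0,2).acc=72  regs=<9,4>
  4: (0,1).acc=84  regs=<0,0>
  4: (0,2).acc=72  regs=<0,0>

PE[0][2].acc = 72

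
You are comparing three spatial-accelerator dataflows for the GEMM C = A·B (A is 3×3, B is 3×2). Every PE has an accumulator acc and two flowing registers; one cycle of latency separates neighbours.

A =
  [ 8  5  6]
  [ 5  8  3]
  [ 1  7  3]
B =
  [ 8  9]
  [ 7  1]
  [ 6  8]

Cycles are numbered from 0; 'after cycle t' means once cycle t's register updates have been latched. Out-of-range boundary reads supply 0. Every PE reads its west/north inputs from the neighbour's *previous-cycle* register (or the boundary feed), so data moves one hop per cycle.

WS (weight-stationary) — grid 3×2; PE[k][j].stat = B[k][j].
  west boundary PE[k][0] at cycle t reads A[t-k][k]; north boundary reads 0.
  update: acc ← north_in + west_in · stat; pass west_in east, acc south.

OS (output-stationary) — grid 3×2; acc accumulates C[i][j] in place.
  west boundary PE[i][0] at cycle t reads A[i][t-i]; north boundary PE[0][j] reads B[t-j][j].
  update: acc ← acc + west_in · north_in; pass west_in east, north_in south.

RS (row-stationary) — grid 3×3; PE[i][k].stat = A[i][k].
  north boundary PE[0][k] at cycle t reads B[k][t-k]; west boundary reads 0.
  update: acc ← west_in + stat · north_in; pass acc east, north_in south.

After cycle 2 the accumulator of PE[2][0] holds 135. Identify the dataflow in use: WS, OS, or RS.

dataflow = WS

Under WS (3×2), PE[2][0]:
  cycle 0: PE[2][0] → acc 0, east 0, south 0
  cycle 1: PE[2][0] → acc 0, east 0, south 0
  cycle 2: PE[2][0] → acc 135, east 6, south 135
Under OS (3×2), PE[2][0]:
  cycle 0: PE[2][0] → acc 0, east 0, south 0
  cycle 1: PE[2][0] → acc 0, east 0, south 0
  cycle 2: PE[2][0] → acc 8, east 1, south 8
Under RS (3×3), PE[2][0]:
  cycle 0: PE[2][0] → acc 0, east 0, south 0
  cycle 1: PE[2][0] → acc 0, east 0, south 0
  cycle 2: PE[2][0] → acc 8, east 8, south 8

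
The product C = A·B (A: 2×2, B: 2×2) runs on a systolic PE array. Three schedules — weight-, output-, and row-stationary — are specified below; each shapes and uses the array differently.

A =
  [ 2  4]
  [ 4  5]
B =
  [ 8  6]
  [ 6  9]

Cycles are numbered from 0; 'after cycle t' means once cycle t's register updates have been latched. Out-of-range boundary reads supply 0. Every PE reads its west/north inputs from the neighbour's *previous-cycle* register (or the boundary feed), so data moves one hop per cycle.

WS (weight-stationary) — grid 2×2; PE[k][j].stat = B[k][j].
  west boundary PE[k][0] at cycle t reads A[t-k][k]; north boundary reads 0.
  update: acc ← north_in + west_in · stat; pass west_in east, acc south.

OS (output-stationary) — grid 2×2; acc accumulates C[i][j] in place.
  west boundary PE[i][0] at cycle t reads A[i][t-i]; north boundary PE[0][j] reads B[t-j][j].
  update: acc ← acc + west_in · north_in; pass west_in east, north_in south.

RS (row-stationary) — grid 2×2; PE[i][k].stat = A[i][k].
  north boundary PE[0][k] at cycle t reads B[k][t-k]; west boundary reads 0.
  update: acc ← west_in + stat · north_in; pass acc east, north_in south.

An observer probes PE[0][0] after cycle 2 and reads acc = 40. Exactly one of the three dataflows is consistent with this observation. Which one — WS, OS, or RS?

Under WS (2×2), PE[0][0]:
  t=0 PE[0][0]: acc=16 h=2 v=16
  t=1 PE[0][0]: acc=32 h=4 v=32
  t=2 PE[0][0]: acc=0 h=0 v=0
Under OS (2×2), PE[0][0]:
  t=0 PE[0][0]: acc=16 h=2 v=8
  t=1 PE[0][0]: acc=40 h=4 v=6
  t=2 PE[0][0]: acc=40 h=0 v=0
Under RS (2×2), PE[0][0]:
  t=0 PE[0][0]: acc=16 h=16 v=8
  t=1 PE[0][0]: acc=12 h=12 v=6
  t=2 PE[0][0]: acc=0 h=0 v=0

dataflow = OS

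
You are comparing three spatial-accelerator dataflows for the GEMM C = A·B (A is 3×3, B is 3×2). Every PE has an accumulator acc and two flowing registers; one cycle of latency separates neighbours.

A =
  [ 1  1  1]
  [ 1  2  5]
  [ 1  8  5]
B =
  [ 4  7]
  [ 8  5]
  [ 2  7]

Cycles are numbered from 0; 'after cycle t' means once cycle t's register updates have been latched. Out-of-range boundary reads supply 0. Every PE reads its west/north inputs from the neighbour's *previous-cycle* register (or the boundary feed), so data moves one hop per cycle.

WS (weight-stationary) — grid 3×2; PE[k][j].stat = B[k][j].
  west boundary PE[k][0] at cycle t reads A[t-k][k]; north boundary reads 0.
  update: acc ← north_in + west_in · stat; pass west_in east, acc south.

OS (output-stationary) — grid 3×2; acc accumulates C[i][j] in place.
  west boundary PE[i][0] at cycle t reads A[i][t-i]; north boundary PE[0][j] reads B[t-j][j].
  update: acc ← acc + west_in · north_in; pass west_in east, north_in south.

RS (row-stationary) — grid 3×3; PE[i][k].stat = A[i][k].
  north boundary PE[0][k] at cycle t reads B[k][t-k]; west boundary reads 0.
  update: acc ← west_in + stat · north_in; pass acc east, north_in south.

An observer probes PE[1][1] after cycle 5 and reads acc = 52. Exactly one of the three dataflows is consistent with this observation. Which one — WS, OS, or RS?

WS [3×2] PE[1][1] across cycles:
  after 0 — PE[1][1] acc=0, pass-E 0, pass-S 0
  after 1 — PE[1][1] acc=0, pass-E 0, pass-S 0
  after 2 — PE[1][1] acc=12, pass-E 1, pass-S 12
  after 3 — PE[1][1] acc=17, pass-E 2, pass-S 17
  after 4 — PE[1][1] acc=47, pass-E 8, pass-S 47
  after 5 — PE[1][1] acc=0, pass-E 0, pass-S 0
OS [3×2] PE[1][1] across cycles:
  after 0 — PE[1][1] acc=0, pass-E 0, pass-S 0
  after 1 — PE[1][1] acc=0, pass-E 0, pass-S 0
  after 2 — PE[1][1] acc=7, pass-E 1, pass-S 7
  after 3 — PE[1][1] acc=17, pass-E 2, pass-S 5
  after 4 — PE[1][1] acc=52, pass-E 5, pass-S 7
  after 5 — PE[1][1] acc=52, pass-E 0, pass-S 0
RS [3×3] PE[1][1] across cycles:
  after 0 — PE[1][1] acc=0, pass-E 0, pass-S 0
  after 1 — PE[1][1] acc=0, pass-E 0, pass-S 0
  after 2 — PE[1][1] acc=20, pass-E 20, pass-S 8
  after 3 — PE[1][1] acc=17, pass-E 17, pass-S 5
  after 4 — PE[1][1] acc=0, pass-E 0, pass-S 0
  after 5 — PE[1][1] acc=0, pass-E 0, pass-S 0

dataflow = OS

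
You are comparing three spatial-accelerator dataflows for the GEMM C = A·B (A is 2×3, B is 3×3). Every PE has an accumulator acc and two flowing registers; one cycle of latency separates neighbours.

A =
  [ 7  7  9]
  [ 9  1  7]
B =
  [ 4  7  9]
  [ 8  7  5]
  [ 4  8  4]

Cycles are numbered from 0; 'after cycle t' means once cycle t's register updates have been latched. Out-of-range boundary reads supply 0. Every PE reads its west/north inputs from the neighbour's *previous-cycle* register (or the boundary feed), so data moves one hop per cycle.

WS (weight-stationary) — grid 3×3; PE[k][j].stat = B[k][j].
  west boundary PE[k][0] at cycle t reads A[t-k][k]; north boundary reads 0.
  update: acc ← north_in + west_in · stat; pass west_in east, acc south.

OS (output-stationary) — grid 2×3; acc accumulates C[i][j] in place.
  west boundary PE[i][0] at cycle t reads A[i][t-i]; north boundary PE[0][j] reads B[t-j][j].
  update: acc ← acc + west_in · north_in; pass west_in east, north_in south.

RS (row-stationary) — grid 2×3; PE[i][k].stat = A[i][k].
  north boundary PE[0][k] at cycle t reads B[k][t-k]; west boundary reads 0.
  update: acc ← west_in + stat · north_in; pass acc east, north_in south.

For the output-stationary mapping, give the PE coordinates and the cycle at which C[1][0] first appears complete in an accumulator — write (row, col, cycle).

Under OS, C[1][0] lands at PE[1][0]:
  0: (1,0).acc=0  regs=<0,0>
  1: (1,0).acc=36  regs=<9,4>
  2: (1,0).acc=44  regs=<1,8>
  3: (1,0).acc=72  regs=<7,4>

(row, col, cycle) = (1, 0, 3)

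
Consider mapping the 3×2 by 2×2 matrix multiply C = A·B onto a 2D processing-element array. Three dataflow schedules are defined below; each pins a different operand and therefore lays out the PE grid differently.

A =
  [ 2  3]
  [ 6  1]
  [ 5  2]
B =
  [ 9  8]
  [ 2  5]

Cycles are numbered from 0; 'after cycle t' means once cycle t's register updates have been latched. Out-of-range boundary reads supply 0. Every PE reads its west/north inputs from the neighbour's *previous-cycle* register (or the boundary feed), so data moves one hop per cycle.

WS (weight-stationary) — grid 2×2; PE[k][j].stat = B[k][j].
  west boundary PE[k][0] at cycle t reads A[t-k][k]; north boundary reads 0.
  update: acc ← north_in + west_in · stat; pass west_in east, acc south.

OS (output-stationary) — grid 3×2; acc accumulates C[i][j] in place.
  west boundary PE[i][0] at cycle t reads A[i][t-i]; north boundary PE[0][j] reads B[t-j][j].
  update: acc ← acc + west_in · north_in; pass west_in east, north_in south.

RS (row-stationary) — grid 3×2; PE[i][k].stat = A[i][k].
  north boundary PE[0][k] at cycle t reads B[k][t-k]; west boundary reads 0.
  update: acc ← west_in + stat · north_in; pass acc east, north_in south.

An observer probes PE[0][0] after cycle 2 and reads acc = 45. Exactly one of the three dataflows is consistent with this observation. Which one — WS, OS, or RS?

WS (2×2 grid), PE[0][0]:
  c0 r0c0: 18 / 2 / 18
  c1 r0c0: 54 / 6 / 54
  c2 r0c0: 45 / 5 / 45
OS (3×2 grid), PE[0][0]:
  c0 r0c0: 18 / 2 / 9
  c1 r0c0: 24 / 3 / 2
  c2 r0c0: 24 / 0 / 0
RS (3×2 grid), PE[0][0]:
  c0 r0c0: 18 / 18 / 9
  c1 r0c0: 16 / 16 / 8
  c2 r0c0: 0 / 0 / 0

dataflow = WS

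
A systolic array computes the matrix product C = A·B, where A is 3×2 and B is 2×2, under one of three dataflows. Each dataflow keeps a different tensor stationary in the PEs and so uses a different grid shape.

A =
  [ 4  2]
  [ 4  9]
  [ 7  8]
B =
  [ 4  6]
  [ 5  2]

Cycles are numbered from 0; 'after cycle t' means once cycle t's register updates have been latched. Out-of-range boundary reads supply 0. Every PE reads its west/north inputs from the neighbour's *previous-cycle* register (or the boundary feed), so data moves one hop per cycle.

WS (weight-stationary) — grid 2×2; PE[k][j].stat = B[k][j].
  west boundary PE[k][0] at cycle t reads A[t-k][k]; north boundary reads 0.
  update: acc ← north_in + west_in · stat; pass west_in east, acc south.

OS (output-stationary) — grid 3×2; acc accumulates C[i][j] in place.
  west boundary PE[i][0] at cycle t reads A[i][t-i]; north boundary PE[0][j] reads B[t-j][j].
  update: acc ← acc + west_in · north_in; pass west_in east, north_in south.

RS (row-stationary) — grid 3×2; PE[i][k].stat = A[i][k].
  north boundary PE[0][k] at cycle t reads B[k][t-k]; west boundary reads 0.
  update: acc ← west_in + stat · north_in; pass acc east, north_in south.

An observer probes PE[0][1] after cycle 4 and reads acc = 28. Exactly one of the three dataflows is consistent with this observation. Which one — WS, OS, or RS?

— WS: 2×2; PE[0][1] trace:
  cycle 0: PE[0][1] → acc 0, east 0, south 0
  cycle 1: PE[0][1] → acc 24, east 4, south 24
  cycle 2: PE[0][1] → acc 24, east 4, south 24
  cycle 3: PE[0][1] → acc 42, east 7, south 42
  cycle 4: PE[0][1] → acc 0, east 0, south 0
— OS: 3×2; PE[0][1] trace:
  cycle 0: PE[0][1] → acc 0, east 0, south 0
  cycle 1: PE[0][1] → acc 24, east 4, south 6
  cycle 2: PE[0][1] → acc 28, east 2, south 2
  cycle 3: PE[0][1] → acc 28, east 0, south 0
  cycle 4: PE[0][1] → acc 28, east 0, south 0
— RS: 3×2; PE[0][1] trace:
  cycle 0: PE[0][1] → acc 0, east 0, south 0
  cycle 1: PE[0][1] → acc 26, east 26, south 5
  cycle 2: PE[0][1] → acc 28, east 28, south 2
  cycle 3: PE[0][1] → acc 0, east 0, south 0
  cycle 4: PE[0][1] → acc 0, east 0, south 0

dataflow = OS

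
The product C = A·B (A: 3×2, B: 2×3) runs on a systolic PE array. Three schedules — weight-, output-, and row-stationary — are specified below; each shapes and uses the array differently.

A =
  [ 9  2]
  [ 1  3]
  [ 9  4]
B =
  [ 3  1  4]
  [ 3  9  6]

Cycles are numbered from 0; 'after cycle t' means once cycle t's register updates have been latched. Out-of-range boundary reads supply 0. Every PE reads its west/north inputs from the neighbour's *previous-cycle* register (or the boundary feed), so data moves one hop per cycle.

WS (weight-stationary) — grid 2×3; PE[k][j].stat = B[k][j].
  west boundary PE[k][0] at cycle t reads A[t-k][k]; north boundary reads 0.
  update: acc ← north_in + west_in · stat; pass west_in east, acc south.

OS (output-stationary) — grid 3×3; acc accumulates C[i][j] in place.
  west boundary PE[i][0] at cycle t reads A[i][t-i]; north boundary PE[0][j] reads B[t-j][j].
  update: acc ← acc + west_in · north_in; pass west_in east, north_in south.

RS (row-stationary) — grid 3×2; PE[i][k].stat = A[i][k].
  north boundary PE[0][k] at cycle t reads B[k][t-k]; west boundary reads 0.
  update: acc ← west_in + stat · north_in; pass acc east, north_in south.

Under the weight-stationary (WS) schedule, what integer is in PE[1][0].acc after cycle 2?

Tracing WS — 2×3 array, target PE[1][0]:
  step 0 · PE0,0: acc=27; fwd→9 fwd↓27
  step 0 · PE1,0: acc=0; fwd→0 fwd↓0
  step 1 · PE0,0: acc=3; fwd→1 fwd↓3
  step 1 · PE1,0: acc=33; fwd→2 fwd↓33
  step 2 · PE0,0: acc=27; fwd→9 fwd↓27
  step 2 · PE1,0: acc=12; fwd→3 fwd↓12

PE[1][0].acc = 12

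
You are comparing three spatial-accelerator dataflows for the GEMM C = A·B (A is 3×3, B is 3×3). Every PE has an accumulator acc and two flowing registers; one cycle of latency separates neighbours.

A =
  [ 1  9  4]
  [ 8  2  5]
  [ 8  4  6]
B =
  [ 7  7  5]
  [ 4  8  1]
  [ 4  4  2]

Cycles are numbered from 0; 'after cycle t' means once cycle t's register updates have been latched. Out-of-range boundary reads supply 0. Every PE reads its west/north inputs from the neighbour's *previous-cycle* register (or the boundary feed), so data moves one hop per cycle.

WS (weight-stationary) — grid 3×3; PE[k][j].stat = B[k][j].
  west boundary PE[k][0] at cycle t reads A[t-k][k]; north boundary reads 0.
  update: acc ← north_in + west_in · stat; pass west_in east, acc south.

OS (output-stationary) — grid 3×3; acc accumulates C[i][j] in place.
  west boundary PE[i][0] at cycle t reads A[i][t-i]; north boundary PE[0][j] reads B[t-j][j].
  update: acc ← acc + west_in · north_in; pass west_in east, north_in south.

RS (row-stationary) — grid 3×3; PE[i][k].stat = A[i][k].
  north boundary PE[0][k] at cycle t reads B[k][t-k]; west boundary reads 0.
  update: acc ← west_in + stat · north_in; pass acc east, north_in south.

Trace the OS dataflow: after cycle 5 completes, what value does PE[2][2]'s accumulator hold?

OS on a 3×3 grid — tracing PE[2][2] and its feeders:
  @0  [1,2]  acc 0  |  →0  ↓0
  @0  [2,1]  acc 0  |  →0  ↓0
  @0  [2,2]  acc 0  |  →0  ↓0
  @1  [1,2]  acc 0  |  →0  ↓0
  @1  [2,1]  acc 0  |  →0  ↓0
  @1  [2,2]  acc 0  |  →0  ↓0
  @2  [1,2]  acc 0  |  →0  ↓0
  @2  [2,1]  acc 0  |  →0  ↓0
  @2  [2,2]  acc 0  |  →0  ↓0
  @3  [1,2]  acc 40  |  →8  ↓5
  @3  [2,1]  acc 56  |  →8  ↓7
  @3  [2,2]  acc 0  |  →0  ↓0
  @4  [1,2]  acc 42  |  →2  ↓1
  @4  [2,1]  acc 88  |  →4  ↓8
  @4  [2,2]  acc 40  |  →8  ↓5
  @5  [1,2]  acc 52  |  →5  ↓2
  @5  [2,1]  acc 112  |  →6  ↓4
  @5  [2,2]  acc 44  |  →4  ↓1

PE[2][2].acc = 44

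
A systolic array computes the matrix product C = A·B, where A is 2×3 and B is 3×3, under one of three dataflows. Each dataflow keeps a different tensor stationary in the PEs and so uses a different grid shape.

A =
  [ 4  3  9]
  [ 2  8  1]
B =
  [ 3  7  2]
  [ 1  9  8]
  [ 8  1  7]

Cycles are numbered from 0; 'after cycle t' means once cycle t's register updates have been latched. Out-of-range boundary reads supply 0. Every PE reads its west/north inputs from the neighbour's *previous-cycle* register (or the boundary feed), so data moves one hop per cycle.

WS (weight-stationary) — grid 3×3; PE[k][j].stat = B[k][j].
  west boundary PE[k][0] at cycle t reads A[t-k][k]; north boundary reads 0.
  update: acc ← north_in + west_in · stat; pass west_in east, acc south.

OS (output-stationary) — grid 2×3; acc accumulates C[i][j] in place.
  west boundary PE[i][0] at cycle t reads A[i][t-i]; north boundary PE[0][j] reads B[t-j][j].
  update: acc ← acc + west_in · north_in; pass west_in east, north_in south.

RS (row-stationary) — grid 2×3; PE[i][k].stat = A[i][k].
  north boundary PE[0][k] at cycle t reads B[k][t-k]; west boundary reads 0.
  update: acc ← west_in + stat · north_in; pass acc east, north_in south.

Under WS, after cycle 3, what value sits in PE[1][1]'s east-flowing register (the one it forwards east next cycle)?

WS (3×3). Following PE[1][1] plus its west/north inputs:
  0: (0,1).acc=0  regs=<0,0>
  0: (1,0).acc=0  regs=<0,0>
  0: (1,1).acc=0  regs=<0,0>
  1: (0,1).acc=28  regs=<4,28>
  1: (1,0).acc=15  regs=<3,15>
  1: (1,1).acc=0  regs=<0,0>
  2: (0,1).acc=14  regs=<2,14>
  2: (1,0).acc=14  regs=<8,14>
  2: (1,1).acc=55  regs=<3,55>
  3: (0,1).acc=0  regs=<0,0>
  3: (1,0).acc=0  regs=<0,0>
  3: (1,1).acc=86  regs=<8,86>

register = 8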